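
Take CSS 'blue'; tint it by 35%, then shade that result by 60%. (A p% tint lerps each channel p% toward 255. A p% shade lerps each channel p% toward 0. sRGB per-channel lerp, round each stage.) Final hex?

#242466

CSS blue is rgb(0, 0, 255).
Per channel, c → c + 0.35(255 − c):
  R: 0 + 89.25 = 89.25 → 89
  G: 0 + 0.35×(255−0) = 0 + 89.25 = 89.25 → 89
  B: 255 + 0.35×(255−255) = 255 + 0 = 255 → 255
After the tint: rgb(89, 89, 255) = #5959ff.
A 60% shade moves each channel 60% toward 0:
  R: 89 − 53.4 = 35.6 → 36
  G: 89 − 53.4 = 35.6 → 36
  B: 255 + 0.6×(0−255) = 255 − 153 = 102 → 102
rgb(36, 36, 102) = #242466.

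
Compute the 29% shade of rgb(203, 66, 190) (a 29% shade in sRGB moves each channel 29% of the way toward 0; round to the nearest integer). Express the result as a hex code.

#902f87

A 29% shade moves each channel 29% toward 0:
  R: 203 + 0.29×(0−203) = 203 − 58.87 = 144.13 → 144
  G: 66 − 19.14 = 46.86 → 47
  B: 190 − 55.1 = 134.9 → 135
rgb(144, 47, 135) = #902f87.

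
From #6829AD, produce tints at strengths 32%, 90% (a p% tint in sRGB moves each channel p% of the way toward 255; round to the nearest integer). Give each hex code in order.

#6829AD is rgb(104, 41, 173).
32%: (104 + 48.32 = 152.32→152, 41 + 68.48 = 109.48→109, 173 + 26.24 = 199.24→199) → #986DC7
90%: (104 + 135.9 = 239.9→240, 41 + 192.6 = 233.6→234, 173 + 73.8 = 246.8→247) → #F0EAF7

#986DC7, #F0EAF7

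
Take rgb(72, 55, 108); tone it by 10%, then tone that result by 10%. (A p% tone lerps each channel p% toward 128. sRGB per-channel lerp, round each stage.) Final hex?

#534570

Lerp each channel 10% toward 128:
  R: 72 + 5.6 = 77.6 → 78
  G: 55 + 7.3 = 62.3 → 62
  B: 108 + 0.1×(128−108) = 108 + 2 = 110 → 110
After the tone: rgb(78, 62, 110) = #4E3E6E.
Per channel, c → c + 0.1(128 − c):
  R: 78 + 0.1×(128−78) = 78 + 5 = 83 → 83
  G: 62 + 0.1×(128−62) = 62 + 6.6 = 68.6 → 69
  B: 110 + 1.8 = 111.8 → 112
rgb(83, 69, 112) = #534570.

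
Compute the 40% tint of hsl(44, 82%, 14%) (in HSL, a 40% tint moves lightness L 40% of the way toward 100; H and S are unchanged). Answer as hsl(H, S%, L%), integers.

hsl(44, 82%, 48%)

L moves 40% from 14 toward 100: 14 + 34.4 = 48.4 → 48.
H and S are unchanged.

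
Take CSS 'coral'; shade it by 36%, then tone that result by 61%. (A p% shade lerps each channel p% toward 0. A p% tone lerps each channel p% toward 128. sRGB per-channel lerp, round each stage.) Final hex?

CSS coral is rgb(255, 127, 80).
Lerp each channel 36% toward 0:
  R: 255 + 0.36×(0−255) = 255 − 91.8 = 163.2 → 163
  G: 127 + 0.36×(0−127) = 127 − 45.72 = 81.28 → 81
  B: 80 − 28.8 = 51.2 → 51
After the shade: rgb(163, 81, 51) = #a35133.
Per channel, c → c + 0.61(128 − c):
  R: 163 + 0.61×(128−163) = 163 − 21.35 = 141.65 → 142
  G: 81 + 28.67 = 109.67 → 110
  B: 51 + 0.61×(128−51) = 51 + 46.97 = 97.97 → 98
rgb(142, 110, 98) = #8e6e62.

#8e6e62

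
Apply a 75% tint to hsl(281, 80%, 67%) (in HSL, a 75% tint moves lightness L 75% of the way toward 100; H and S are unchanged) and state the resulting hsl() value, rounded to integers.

L moves 75% from 67 toward 100: 67 + 24.75 = 91.75 → 92.
H and S are unchanged.

hsl(281, 80%, 92%)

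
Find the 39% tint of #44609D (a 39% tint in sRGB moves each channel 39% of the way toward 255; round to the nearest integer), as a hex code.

#44609D is rgb(68, 96, 157).
A 39% tint moves each channel 39% toward 255:
  R: 68 + 72.93 = 140.93 → 141
  G: 96 + 62.01 = 158.01 → 158
  B: 157 + 0.39×(255−157) = 157 + 38.22 = 195.22 → 195
rgb(141, 158, 195) = #8D9EC3.

#8D9EC3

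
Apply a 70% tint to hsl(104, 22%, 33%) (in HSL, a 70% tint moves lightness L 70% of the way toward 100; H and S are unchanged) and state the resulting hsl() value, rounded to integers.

hsl(104, 22%, 80%)

L moves 70% from 33 toward 100: 33 + 46.9 = 79.9 → 80.
H and S are unchanged.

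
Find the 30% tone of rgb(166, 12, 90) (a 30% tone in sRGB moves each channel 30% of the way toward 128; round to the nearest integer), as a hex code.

#9b2f65

A 30% tone moves each channel 30% toward 128:
  R: 166 + 0.3×(128−166) = 166 − 11.4 = 154.6 → 155
  G: 12 + 34.8 = 46.8 → 47
  B: 90 + 0.3×(128−90) = 90 + 11.4 = 101.4 → 101
rgb(155, 47, 101) = #9b2f65.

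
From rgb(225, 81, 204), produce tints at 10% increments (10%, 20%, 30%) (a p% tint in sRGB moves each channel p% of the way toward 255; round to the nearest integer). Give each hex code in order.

10%: (225 + 3 = 228→228, 81 + 17.4 = 98.4→98, 204 + 5.1 = 209.1→209) → #E462D1
20%: (225 + 6 = 231→231, 81 + 34.8 = 115.8→116, 204 + 10.2 = 214.2→214) → #E774D6
30%: (225 + 9 = 234→234, 81 + 52.2 = 133.2→133, 204 + 15.3 = 219.3→219) → #EA85DB

#E462D1, #E774D6, #EA85DB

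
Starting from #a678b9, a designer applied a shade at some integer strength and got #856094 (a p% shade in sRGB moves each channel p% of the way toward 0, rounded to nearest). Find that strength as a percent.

#a678b9 is rgb(166, 120, 185); #856094 is rgb(133, 96, 148).
On the B channel (widest range): 148 ≈ 185 + (p/100)(0 − 185), so p ≈ 100×(148 − 185)/(0 − 185) = -3700/-185 = 20.00.
p = 20 reproduces all three channels after rounding.

20%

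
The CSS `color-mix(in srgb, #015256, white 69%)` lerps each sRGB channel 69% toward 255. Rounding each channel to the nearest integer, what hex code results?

#015256 is rgb(1, 82, 86).
Lerp each channel 69% toward 255:
  R: 1 + 175.26 = 176.26 → 176
  G: 82 + 119.37 = 201.37 → 201
  B: 86 + 0.69×(255−86) = 86 + 116.61 = 202.61 → 203
rgb(176, 201, 203) = #b0c9cb.

#b0c9cb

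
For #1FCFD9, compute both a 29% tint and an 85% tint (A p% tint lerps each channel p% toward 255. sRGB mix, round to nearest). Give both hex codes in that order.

#1FCFD9 is rgb(31, 207, 217).
29% tint:
  R: 31 + 0.29×(255−31) = 31 + 64.96 = 95.96 → 96
  G: 207 + 0.29×(255−207) = 207 + 13.92 = 220.92 → 221
  B: 217 + 11.02 = 228.02 → 228
  → #60DDE4
85% tint:
  R: 31 + 190.4 = 221.4 → 221
  G: 207 + 0.85×(255−207) = 207 + 40.8 = 247.8 → 248
  B: 217 + 32.3 = 249.3 → 249
  → #DDF8F9

#60DDE4, #DDF8F9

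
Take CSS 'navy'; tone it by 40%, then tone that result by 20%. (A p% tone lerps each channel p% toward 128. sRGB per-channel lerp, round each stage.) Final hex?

CSS navy is rgb(0, 0, 128).
Lerp each channel 40% toward 128:
  R: 0 + 51.2 = 51.2 → 51
  G: 0 + 51.2 = 51.2 → 51
  B: 128 + 0 = 128 → 128
After the tone: rgb(51, 51, 128) = #333380.
A 20% tone moves each channel 20% toward 128:
  R: 51 + 15.4 = 66.4 → 66
  G: 51 + 15.4 = 66.4 → 66
  B: 128 + 0 = 128 → 128
rgb(66, 66, 128) = #424280.

#424280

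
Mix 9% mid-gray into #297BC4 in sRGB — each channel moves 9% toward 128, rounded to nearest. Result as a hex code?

#317BBE

#297BC4 is rgb(41, 123, 196).
Per channel, c → c + 0.09(128 − c):
  R: 41 + 0.09×(128−41) = 41 + 7.83 = 48.83 → 49
  G: 123 + 0.45 = 123.45 → 123
  B: 196 − 6.12 = 189.88 → 190
rgb(49, 123, 190) = #317BBE.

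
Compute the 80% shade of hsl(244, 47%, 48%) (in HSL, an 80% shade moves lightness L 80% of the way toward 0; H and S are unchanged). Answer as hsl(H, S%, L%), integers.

hsl(244, 47%, 10%)

L moves 80% from 48 toward 0: 48 − 38.4 = 9.6 → 10.
H and S are unchanged.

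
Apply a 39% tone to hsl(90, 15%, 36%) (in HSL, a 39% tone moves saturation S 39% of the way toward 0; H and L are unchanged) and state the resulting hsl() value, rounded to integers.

S moves 39% from 15 toward 0: 15 − 5.85 = 9.15 → 9.
H and L are unchanged.

hsl(90, 9%, 36%)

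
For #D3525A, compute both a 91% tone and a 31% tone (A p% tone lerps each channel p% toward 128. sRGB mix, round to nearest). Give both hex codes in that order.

#D3525A is rgb(211, 82, 90).
91% tone:
  R: 211 + 0.91×(128−211) = 211 − 75.53 = 135.47 → 135
  G: 82 + 0.91×(128−82) = 82 + 41.86 = 123.86 → 124
  B: 90 + 0.91×(128−90) = 90 + 34.58 = 124.58 → 125
  → #877C7D
31% tone:
  R: 211 − 25.73 = 185.27 → 185
  G: 82 + 0.31×(128−82) = 82 + 14.26 = 96.26 → 96
  B: 90 + 11.78 = 101.78 → 102
  → #B96066

#877C7D, #B96066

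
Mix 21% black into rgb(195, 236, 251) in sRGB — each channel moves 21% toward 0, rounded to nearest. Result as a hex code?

#9ABAC6

Lerp each channel 21% toward 0:
  R: 195 − 40.95 = 154.05 → 154
  G: 236 + 0.21×(0−236) = 236 − 49.56 = 186.44 → 186
  B: 251 − 52.71 = 198.29 → 198
rgb(154, 186, 198) = #9ABAC6.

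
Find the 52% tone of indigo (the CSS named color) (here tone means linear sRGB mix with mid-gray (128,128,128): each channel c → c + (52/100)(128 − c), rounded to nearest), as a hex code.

#674381

CSS indigo is rgb(75, 0, 130).
Lerp each channel 52% toward 128:
  R: 75 + 0.52×(128−75) = 75 + 27.56 = 102.56 → 103
  G: 0 + 0.52×(128−0) = 0 + 66.56 = 66.56 → 67
  B: 130 + 0.52×(128−130) = 130 − 1.04 = 128.96 → 129
rgb(103, 67, 129) = #674381.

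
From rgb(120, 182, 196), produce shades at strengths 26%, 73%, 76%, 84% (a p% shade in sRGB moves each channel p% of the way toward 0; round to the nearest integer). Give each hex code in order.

#598791, #203135, #1d2c2f, #131d1f

26%: (120 − 31.2 = 88.8→89, 182 − 47.32 = 134.68→135, 196 − 50.96 = 145.04→145) → #598791
73%: (120 − 87.6 = 32.4→32, 182 − 132.86 = 49.14→49, 196 − 143.08 = 52.92→53) → #203135
76%: (120 − 91.2 = 28.8→29, 182 − 138.32 = 43.68→44, 196 − 148.96 = 47.04→47) → #1d2c2f
84%: (120 − 100.8 = 19.2→19, 182 − 152.88 = 29.12→29, 196 − 164.64 = 31.36→31) → #131d1f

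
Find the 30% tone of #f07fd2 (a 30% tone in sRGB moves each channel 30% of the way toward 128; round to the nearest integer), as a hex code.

#f07fd2 is rgb(240, 127, 210).
A 30% tone moves each channel 30% toward 128:
  R: 240 − 33.6 = 206.4 → 206
  G: 127 + 0.3 = 127.3 → 127
  B: 210 − 24.6 = 185.4 → 185
rgb(206, 127, 185) = #ce7fb9.

#ce7fb9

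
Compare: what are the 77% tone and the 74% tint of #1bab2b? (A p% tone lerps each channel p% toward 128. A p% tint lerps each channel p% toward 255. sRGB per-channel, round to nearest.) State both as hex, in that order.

#1bab2b is rgb(27, 171, 43).
77% tone:
  R: 27 + 0.77×(128−27) = 27 + 77.77 = 104.77 → 105
  G: 171 − 33.11 = 137.89 → 138
  B: 43 + 0.77×(128−43) = 43 + 65.45 = 108.45 → 108
  → #698a6c
74% tint:
  R: 27 + 0.74×(255−27) = 27 + 168.72 = 195.72 → 196
  G: 171 + 0.74×(255−171) = 171 + 62.16 = 233.16 → 233
  B: 43 + 156.88 = 199.88 → 200
  → #c4e9c8

#698a6c, #c4e9c8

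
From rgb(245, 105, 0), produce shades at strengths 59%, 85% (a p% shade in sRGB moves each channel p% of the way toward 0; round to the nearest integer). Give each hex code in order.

#642b00, #251000

59%: (245 − 144.55 = 100.45→100, 105 − 61.95 = 43.05→43, 0→0) → #642b00
85%: (245 − 208.25 = 36.75→37, 105 − 89.25 = 15.75→16, 0→0) → #251000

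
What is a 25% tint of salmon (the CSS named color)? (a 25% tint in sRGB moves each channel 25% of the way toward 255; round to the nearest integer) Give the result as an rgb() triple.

CSS salmon is rgb(250, 128, 114).
Per channel, c → c + 0.25(255 − c):
  R: 250 + 0.25×(255−250) = 250 + 1.25 = 251.25 → 251
  G: 128 + 0.25×(255−128) = 128 + 31.75 = 159.75 → 160
  B: 114 + 0.25×(255−114) = 114 + 35.25 = 149.25 → 149

rgb(251, 160, 149)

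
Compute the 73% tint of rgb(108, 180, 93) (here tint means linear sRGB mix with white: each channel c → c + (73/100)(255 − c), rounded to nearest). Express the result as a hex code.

#D7EBD3

A 73% tint moves each channel 73% toward 255:
  R: 108 + 107.31 = 215.31 → 215
  G: 180 + 54.75 = 234.75 → 235
  B: 93 + 0.73×(255−93) = 93 + 118.26 = 211.26 → 211
rgb(215, 235, 211) = #D7EBD3.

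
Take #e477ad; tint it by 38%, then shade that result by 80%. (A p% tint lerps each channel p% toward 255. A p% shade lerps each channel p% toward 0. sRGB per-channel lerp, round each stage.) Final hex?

#e477ad is rgb(228, 119, 173).
Lerp each channel 38% toward 255:
  R: 228 + 10.26 = 238.26 → 238
  G: 119 + 0.38×(255−119) = 119 + 51.68 = 170.68 → 171
  B: 173 + 0.38×(255−173) = 173 + 31.16 = 204.16 → 204
After the tint: rgb(238, 171, 204) = #eeabcc.
Lerp each channel 80% toward 0:
  R: 238 + 0.8×(0−238) = 238 − 190.4 = 47.6 → 48
  G: 171 + 0.8×(0−171) = 171 − 136.8 = 34.2 → 34
  B: 204 − 163.2 = 40.8 → 41
rgb(48, 34, 41) = #302229.

#302229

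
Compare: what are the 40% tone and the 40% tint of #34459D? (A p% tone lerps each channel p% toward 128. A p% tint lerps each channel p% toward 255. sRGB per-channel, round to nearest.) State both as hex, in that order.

#525D91, #858FC4

#34459D is rgb(52, 69, 157).
40% tone:
  R: 52 + 0.4×(128−52) = 52 + 30.4 = 82.4 → 82
  G: 69 + 0.4×(128−69) = 69 + 23.6 = 92.6 → 93
  B: 157 + 0.4×(128−157) = 157 − 11.6 = 145.4 → 145
  → #525D91
40% tint:
  R: 52 + 0.4×(255−52) = 52 + 81.2 = 133.2 → 133
  G: 69 + 0.4×(255−69) = 69 + 74.4 = 143.4 → 143
  B: 157 + 0.4×(255−157) = 157 + 39.2 = 196.2 → 196
  → #858FC4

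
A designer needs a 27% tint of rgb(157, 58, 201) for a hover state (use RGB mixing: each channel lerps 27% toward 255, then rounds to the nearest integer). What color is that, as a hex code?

#B76FD8

Per channel, c → c + 0.27(255 − c):
  R: 157 + 26.46 = 183.46 → 183
  G: 58 + 0.27×(255−58) = 58 + 53.19 = 111.19 → 111
  B: 201 + 0.27×(255−201) = 201 + 14.58 = 215.58 → 216
rgb(183, 111, 216) = #B76FD8.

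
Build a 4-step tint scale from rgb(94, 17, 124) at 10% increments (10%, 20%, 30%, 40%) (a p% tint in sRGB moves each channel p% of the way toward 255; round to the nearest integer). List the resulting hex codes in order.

#6E2989, #7E4196, #8E58A3, #9E70B0

10%: (94 + 16.1 = 110.1→110, 17 + 23.8 = 40.8→41, 124 + 13.1 = 137.1→137) → #6E2989
20%: (94 + 32.2 = 126.2→126, 17 + 47.6 = 64.6→65, 124 + 26.2 = 150.2→150) → #7E4196
30%: (94 + 48.3 = 142.3→142, 17 + 71.4 = 88.4→88, 124 + 39.3 = 163.3→163) → #8E58A3
40%: (94 + 64.4 = 158.4→158, 17 + 95.2 = 112.2→112, 124 + 52.4 = 176.4→176) → #9E70B0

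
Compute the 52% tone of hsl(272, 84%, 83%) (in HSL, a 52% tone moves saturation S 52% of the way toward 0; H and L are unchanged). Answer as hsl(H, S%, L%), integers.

S moves 52% from 84 toward 0: 84 − 43.68 = 40.32 → 40.
H and L are unchanged.

hsl(272, 40%, 83%)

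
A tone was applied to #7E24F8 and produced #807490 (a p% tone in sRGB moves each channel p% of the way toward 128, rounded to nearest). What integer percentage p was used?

87%

#7E24F8 is rgb(126, 36, 248); #807490 is rgb(128, 116, 144).
On the B channel (widest range): 144 ≈ 248 + (p/100)(128 − 248), so p ≈ 100×(144 − 248)/(128 − 248) = -10400/-120 = 86.67.
p = 87 reproduces all three channels after rounding.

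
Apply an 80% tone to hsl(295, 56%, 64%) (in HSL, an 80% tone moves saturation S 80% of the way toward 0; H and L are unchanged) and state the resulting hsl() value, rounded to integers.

hsl(295, 11%, 64%)

S moves 80% from 56 toward 0: 56 − 44.8 = 11.2 → 11.
H and L are unchanged.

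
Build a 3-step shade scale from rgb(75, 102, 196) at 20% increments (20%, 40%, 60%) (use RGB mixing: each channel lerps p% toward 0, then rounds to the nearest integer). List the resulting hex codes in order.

20%: (75 − 15 = 60→60, 102 − 20.4 = 81.6→82, 196 − 39.2 = 156.8→157) → #3C529D
40%: (75 − 30 = 45→45, 102 − 40.8 = 61.2→61, 196 − 78.4 = 117.6→118) → #2D3D76
60%: (75 − 45 = 30→30, 102 − 61.2 = 40.8→41, 196 − 117.6 = 78.4→78) → #1E294E

#3C529D, #2D3D76, #1E294E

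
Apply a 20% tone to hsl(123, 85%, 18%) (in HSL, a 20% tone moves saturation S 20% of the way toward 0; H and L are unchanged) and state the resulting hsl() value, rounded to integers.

S moves 20% from 85 toward 0: 85 − 17 = 68 → 68.
H and L are unchanged.

hsl(123, 68%, 18%)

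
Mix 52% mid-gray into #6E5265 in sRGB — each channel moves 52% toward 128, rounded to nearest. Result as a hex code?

#776A73

#6E5265 is rgb(110, 82, 101).
Per channel, c → c + 0.52(128 − c):
  R: 110 + 0.52×(128−110) = 110 + 9.36 = 119.36 → 119
  G: 82 + 0.52×(128−82) = 82 + 23.92 = 105.92 → 106
  B: 101 + 0.52×(128−101) = 101 + 14.04 = 115.04 → 115
rgb(119, 106, 115) = #776A73.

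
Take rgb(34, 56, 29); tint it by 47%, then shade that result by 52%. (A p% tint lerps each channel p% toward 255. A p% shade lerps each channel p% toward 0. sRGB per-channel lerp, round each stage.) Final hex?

#424841

A 47% tint moves each channel 47% toward 255:
  R: 34 + 0.47×(255−34) = 34 + 103.87 = 137.87 → 138
  G: 56 + 0.47×(255−56) = 56 + 93.53 = 149.53 → 150
  B: 29 + 106.22 = 135.22 → 135
After the tint: rgb(138, 150, 135) = #8a9687.
Lerp each channel 52% toward 0:
  R: 138 + 0.52×(0−138) = 138 − 71.76 = 66.24 → 66
  G: 150 − 78 = 72 → 72
  B: 135 + 0.52×(0−135) = 135 − 70.2 = 64.8 → 65
rgb(66, 72, 65) = #424841.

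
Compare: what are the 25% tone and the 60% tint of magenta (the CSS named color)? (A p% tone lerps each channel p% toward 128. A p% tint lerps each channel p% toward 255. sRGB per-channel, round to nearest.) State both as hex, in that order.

#DF20DF, #FF99FF

CSS magenta is rgb(255, 0, 255).
25% tone:
  R: 255 − 31.75 = 223.25 → 223
  G: 0 + 0.25×(128−0) = 0 + 32 = 32 → 32
  B: 255 + 0.25×(128−255) = 255 − 31.75 = 223.25 → 223
  → #DF20DF
60% tint:
  R: 255 + 0 = 255 → 255
  G: 0 + 153 = 153 → 153
  B: 255 + 0.6×(255−255) = 255 + 0 = 255 → 255
  → #FF99FF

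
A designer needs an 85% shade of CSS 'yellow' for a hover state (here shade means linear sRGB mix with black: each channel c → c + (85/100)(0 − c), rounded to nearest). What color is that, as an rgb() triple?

rgb(38, 38, 0)

CSS yellow is rgb(255, 255, 0).
Per channel, c → c + 0.85(0 − c):
  R: 255 + 0.85×(0−255) = 255 − 216.75 = 38.25 → 38
  G: 255 + 0.85×(0−255) = 255 − 216.75 = 38.25 → 38
  B: 0 + 0 = 0 → 0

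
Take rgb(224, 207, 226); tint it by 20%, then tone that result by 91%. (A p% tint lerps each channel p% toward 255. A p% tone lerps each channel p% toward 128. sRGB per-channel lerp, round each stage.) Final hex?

#898889

Lerp each channel 20% toward 255:
  R: 224 + 6.2 = 230.2 → 230
  G: 207 + 9.6 = 216.6 → 217
  B: 226 + 0.2×(255−226) = 226 + 5.8 = 231.8 → 232
After the tint: rgb(230, 217, 232) = #E6D9E8.
Lerp each channel 91% toward 128:
  R: 230 − 92.82 = 137.18 → 137
  G: 217 + 0.91×(128−217) = 217 − 80.99 = 136.01 → 136
  B: 232 − 94.64 = 137.36 → 137
rgb(137, 136, 137) = #898889.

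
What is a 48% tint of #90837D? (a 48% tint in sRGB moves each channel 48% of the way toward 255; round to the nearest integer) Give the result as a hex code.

#C5BFBB

#90837D is rgb(144, 131, 125).
A 48% tint moves each channel 48% toward 255:
  R: 144 + 53.28 = 197.28 → 197
  G: 131 + 0.48×(255−131) = 131 + 59.52 = 190.52 → 191
  B: 125 + 62.4 = 187.4 → 187
rgb(197, 191, 187) = #C5BFBB.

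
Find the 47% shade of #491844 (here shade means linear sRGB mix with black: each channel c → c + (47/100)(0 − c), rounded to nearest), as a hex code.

#491844 is rgb(73, 24, 68).
A 47% shade moves each channel 47% toward 0:
  R: 73 + 0.47×(0−73) = 73 − 34.31 = 38.69 → 39
  G: 24 − 11.28 = 12.72 → 13
  B: 68 + 0.47×(0−68) = 68 − 31.96 = 36.04 → 36
rgb(39, 13, 36) = #270D24.

#270D24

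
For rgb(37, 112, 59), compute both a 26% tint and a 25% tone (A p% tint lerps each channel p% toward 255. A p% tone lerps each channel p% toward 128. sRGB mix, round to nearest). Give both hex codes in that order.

#5E956E, #3C744C

26% tint:
  R: 37 + 56.68 = 93.68 → 94
  G: 112 + 0.26×(255−112) = 112 + 37.18 = 149.18 → 149
  B: 59 + 0.26×(255−59) = 59 + 50.96 = 109.96 → 110
  → #5E956E
25% tone:
  R: 37 + 0.25×(128−37) = 37 + 22.75 = 59.75 → 60
  G: 112 + 0.25×(128−112) = 112 + 4 = 116 → 116
  B: 59 + 0.25×(128−59) = 59 + 17.25 = 76.25 → 76
  → #3C744C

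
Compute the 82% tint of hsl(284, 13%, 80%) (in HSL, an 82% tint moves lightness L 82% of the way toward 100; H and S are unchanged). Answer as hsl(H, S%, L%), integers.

L moves 82% from 80 toward 100: 80 + 16.4 = 96.4 → 96.
H and S are unchanged.

hsl(284, 13%, 96%)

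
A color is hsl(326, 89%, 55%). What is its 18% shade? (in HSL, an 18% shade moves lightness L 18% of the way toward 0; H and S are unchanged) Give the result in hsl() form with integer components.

L moves 18% from 55 toward 0: 55 − 9.9 = 45.1 → 45.
H and S are unchanged.

hsl(326, 89%, 45%)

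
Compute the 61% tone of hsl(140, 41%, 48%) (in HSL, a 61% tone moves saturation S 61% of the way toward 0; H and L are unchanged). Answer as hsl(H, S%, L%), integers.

S moves 61% from 41 toward 0: 41 − 25.01 = 15.99 → 16.
H and L are unchanged.

hsl(140, 16%, 48%)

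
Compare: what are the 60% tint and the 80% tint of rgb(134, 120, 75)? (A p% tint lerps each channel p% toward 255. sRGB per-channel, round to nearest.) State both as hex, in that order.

#CFC9B7, #E7E4DB

60% tint:
  R: 134 + 0.6×(255−134) = 134 + 72.6 = 206.6 → 207
  G: 120 + 81 = 201 → 201
  B: 75 + 0.6×(255−75) = 75 + 108 = 183 → 183
  → #CFC9B7
80% tint:
  R: 134 + 96.8 = 230.8 → 231
  G: 120 + 108 = 228 → 228
  B: 75 + 0.8×(255−75) = 75 + 144 = 219 → 219
  → #E7E4DB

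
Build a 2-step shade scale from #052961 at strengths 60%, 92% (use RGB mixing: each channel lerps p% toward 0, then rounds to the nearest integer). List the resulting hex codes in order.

#052961 is rgb(5, 41, 97).
60%: (5 − 3 = 2→2, 41 − 24.6 = 16.4→16, 97 − 58.2 = 38.8→39) → #021027
92%: (5 − 4.6 = 0.4→0, 41 − 37.72 = 3.28→3, 97 − 89.24 = 7.76→8) → #000308

#021027, #000308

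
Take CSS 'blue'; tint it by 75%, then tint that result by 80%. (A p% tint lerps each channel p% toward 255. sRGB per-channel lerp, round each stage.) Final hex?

CSS blue is rgb(0, 0, 255).
Per channel, c → c + 0.75(255 − c):
  R: 0 + 191.25 = 191.25 → 191
  G: 0 + 0.75×(255−0) = 0 + 191.25 = 191.25 → 191
  B: 255 + 0 = 255 → 255
After the tint: rgb(191, 191, 255) = #BFBFFF.
An 80% tint moves each channel 80% toward 255:
  R: 191 + 0.8×(255−191) = 191 + 51.2 = 242.2 → 242
  G: 191 + 0.8×(255−191) = 191 + 51.2 = 242.2 → 242
  B: 255 + 0 = 255 → 255
rgb(242, 242, 255) = #F2F2FF.

#F2F2FF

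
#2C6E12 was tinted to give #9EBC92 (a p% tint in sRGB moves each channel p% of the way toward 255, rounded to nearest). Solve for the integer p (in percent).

#2C6E12 is rgb(44, 110, 18); #9EBC92 is rgb(158, 188, 146).
On the B channel (widest range): 146 ≈ 18 + (p/100)(255 − 18), so p ≈ 100×(146 − 18)/(255 − 18) = 12800/237 = 54.01.
p = 54 reproduces all three channels after rounding.

54%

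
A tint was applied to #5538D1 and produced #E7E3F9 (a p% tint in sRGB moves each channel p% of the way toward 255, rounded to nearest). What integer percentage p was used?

#5538D1 is rgb(85, 56, 209); #E7E3F9 is rgb(231, 227, 249).
On the G channel (widest range): 227 ≈ 56 + (p/100)(255 − 56), so p ≈ 100×(227 − 56)/(255 − 56) = 17100/199 = 85.93.
p = 86 reproduces all three channels after rounding.

86%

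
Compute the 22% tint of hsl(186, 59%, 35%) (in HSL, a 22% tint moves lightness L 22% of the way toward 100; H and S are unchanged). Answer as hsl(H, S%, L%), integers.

L moves 22% from 35 toward 100: 35 + 14.3 = 49.3 → 49.
H and S are unchanged.

hsl(186, 59%, 49%)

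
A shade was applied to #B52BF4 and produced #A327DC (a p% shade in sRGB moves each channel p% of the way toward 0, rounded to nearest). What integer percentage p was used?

#B52BF4 is rgb(181, 43, 244); #A327DC is rgb(163, 39, 220).
On the B channel (widest range): 220 ≈ 244 + (p/100)(0 − 244), so p ≈ 100×(220 − 244)/(0 − 244) = -2400/-244 = 9.84.
p = 10 reproduces all three channels after rounding.

10%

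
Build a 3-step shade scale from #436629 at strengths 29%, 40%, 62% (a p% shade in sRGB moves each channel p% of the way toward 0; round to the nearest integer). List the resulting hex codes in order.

#436629 is rgb(67, 102, 41).
29%: (67 − 19.43 = 47.57→48, 102 − 29.58 = 72.42→72, 41 − 11.89 = 29.11→29) → #30481D
40%: (67 − 26.8 = 40.2→40, 102 − 40.8 = 61.2→61, 41 − 16.4 = 24.6→25) → #283D19
62%: (67 − 41.54 = 25.46→25, 102 − 63.24 = 38.76→39, 41 − 25.42 = 15.58→16) → #192710

#30481D, #283D19, #192710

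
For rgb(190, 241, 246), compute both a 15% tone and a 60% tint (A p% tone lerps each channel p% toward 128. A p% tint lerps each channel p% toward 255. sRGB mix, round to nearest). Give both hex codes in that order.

#b5e0e4, #e5f9fb

15% tone:
  R: 190 − 9.3 = 180.7 → 181
  G: 241 − 16.95 = 224.05 → 224
  B: 246 − 17.7 = 228.3 → 228
  → #b5e0e4
60% tint:
  R: 190 + 39 = 229 → 229
  G: 241 + 0.6×(255−241) = 241 + 8.4 = 249.4 → 249
  B: 246 + 0.6×(255−246) = 246 + 5.4 = 251.4 → 251
  → #e5f9fb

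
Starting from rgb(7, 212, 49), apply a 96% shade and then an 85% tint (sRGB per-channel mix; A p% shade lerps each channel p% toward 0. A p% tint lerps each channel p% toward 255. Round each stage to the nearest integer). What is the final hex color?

#D9DAD9

Lerp each channel 96% toward 0:
  R: 7 + 0.96×(0−7) = 7 − 6.72 = 0.28 → 0
  G: 212 + 0.96×(0−212) = 212 − 203.52 = 8.48 → 8
  B: 49 + 0.96×(0−49) = 49 − 47.04 = 1.96 → 2
After the shade: rgb(0, 8, 2) = #000802.
Lerp each channel 85% toward 255:
  R: 0 + 0.85×(255−0) = 0 + 216.75 = 216.75 → 217
  G: 8 + 209.95 = 217.95 → 218
  B: 2 + 0.85×(255−2) = 2 + 215.05 = 217.05 → 217
rgb(217, 218, 217) = #D9DAD9.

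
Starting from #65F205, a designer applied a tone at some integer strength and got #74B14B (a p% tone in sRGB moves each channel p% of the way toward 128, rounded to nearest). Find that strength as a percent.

#65F205 is rgb(101, 242, 5); #74B14B is rgb(116, 177, 75).
On the B channel (widest range): 75 ≈ 5 + (p/100)(128 − 5), so p ≈ 100×(75 − 5)/(128 − 5) = 7000/123 = 56.91.
p = 57 reproduces all three channels after rounding.

57%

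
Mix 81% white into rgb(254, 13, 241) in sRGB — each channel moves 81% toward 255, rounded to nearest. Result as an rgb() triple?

Lerp each channel 81% toward 255:
  R: 254 + 0.81 = 254.81 → 255
  G: 13 + 0.81×(255−13) = 13 + 196.02 = 209.02 → 209
  B: 241 + 0.81×(255−241) = 241 + 11.34 = 252.34 → 252

rgb(255, 209, 252)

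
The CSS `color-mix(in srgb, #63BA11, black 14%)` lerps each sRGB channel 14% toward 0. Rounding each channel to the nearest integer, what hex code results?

#63BA11 is rgb(99, 186, 17).
A 14% shade moves each channel 14% toward 0:
  R: 99 + 0.14×(0−99) = 99 − 13.86 = 85.14 → 85
  G: 186 + 0.14×(0−186) = 186 − 26.04 = 159.96 → 160
  B: 17 + 0.14×(0−17) = 17 − 2.38 = 14.62 → 15
rgb(85, 160, 15) = #55A00F.

#55A00F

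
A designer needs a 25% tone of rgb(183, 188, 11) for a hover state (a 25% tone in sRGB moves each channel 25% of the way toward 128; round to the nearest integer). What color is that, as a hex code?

#a9ad28

Per channel, c → c + 0.25(128 − c):
  R: 183 + 0.25×(128−183) = 183 − 13.75 = 169.25 → 169
  G: 188 + 0.25×(128−188) = 188 − 15 = 173 → 173
  B: 11 + 29.25 = 40.25 → 40
rgb(169, 173, 40) = #a9ad28.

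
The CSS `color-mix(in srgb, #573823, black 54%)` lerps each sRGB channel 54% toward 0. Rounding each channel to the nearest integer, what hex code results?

#573823 is rgb(87, 56, 35).
Lerp each channel 54% toward 0:
  R: 87 + 0.54×(0−87) = 87 − 46.98 = 40.02 → 40
  G: 56 + 0.54×(0−56) = 56 − 30.24 = 25.76 → 26
  B: 35 + 0.54×(0−35) = 35 − 18.9 = 16.1 → 16
rgb(40, 26, 16) = #281A10.

#281A10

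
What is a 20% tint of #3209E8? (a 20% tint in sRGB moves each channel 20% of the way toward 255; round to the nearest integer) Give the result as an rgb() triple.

rgb(91, 58, 237)

#3209E8 is rgb(50, 9, 232).
Per channel, c → c + 0.2(255 − c):
  R: 50 + 0.2×(255−50) = 50 + 41 = 91 → 91
  G: 9 + 0.2×(255−9) = 9 + 49.2 = 58.2 → 58
  B: 232 + 4.6 = 236.6 → 237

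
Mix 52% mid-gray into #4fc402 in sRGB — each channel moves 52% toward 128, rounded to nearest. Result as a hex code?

#4fc402 is rgb(79, 196, 2).
Lerp each channel 52% toward 128:
  R: 79 + 0.52×(128−79) = 79 + 25.48 = 104.48 → 104
  G: 196 + 0.52×(128−196) = 196 − 35.36 = 160.64 → 161
  B: 2 + 0.52×(128−2) = 2 + 65.52 = 67.52 → 68
rgb(104, 161, 68) = #68a144.

#68a144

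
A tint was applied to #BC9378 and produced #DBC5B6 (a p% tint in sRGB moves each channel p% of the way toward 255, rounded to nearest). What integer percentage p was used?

46%

#BC9378 is rgb(188, 147, 120); #DBC5B6 is rgb(219, 197, 182).
On the B channel (widest range): 182 ≈ 120 + (p/100)(255 − 120), so p ≈ 100×(182 − 120)/(255 − 120) = 6200/135 = 45.93.
p = 46 reproduces all three channels after rounding.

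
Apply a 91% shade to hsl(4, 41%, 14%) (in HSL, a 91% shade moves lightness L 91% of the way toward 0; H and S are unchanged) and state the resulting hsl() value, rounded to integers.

L moves 91% from 14 toward 0: 14 − 12.74 = 1.26 → 1.
H and S are unchanged.

hsl(4, 41%, 1%)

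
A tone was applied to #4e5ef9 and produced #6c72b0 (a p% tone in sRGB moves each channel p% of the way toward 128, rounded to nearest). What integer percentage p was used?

60%

#4e5ef9 is rgb(78, 94, 249); #6c72b0 is rgb(108, 114, 176).
On the B channel (widest range): 176 ≈ 249 + (p/100)(128 − 249), so p ≈ 100×(176 − 249)/(128 − 249) = -7300/-121 = 60.33.
p = 60 reproduces all three channels after rounding.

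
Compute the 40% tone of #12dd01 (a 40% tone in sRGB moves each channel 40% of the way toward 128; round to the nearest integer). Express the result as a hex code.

#12dd01 is rgb(18, 221, 1).
Per channel, c → c + 0.4(128 − c):
  R: 18 + 0.4×(128−18) = 18 + 44 = 62 → 62
  G: 221 + 0.4×(128−221) = 221 − 37.2 = 183.8 → 184
  B: 1 + 0.4×(128−1) = 1 + 50.8 = 51.8 → 52
rgb(62, 184, 52) = #3eb834.

#3eb834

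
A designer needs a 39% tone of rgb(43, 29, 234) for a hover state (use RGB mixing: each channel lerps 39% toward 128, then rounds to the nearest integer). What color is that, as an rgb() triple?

Lerp each channel 39% toward 128:
  R: 43 + 0.39×(128−43) = 43 + 33.15 = 76.15 → 76
  G: 29 + 38.61 = 67.61 → 68
  B: 234 + 0.39×(128−234) = 234 − 41.34 = 192.66 → 193

rgb(76, 68, 193)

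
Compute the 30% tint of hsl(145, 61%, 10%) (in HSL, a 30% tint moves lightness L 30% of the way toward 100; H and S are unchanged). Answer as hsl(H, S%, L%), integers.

hsl(145, 61%, 37%)

L moves 30% from 10 toward 100: 10 + 27 = 37 → 37.
H and S are unchanged.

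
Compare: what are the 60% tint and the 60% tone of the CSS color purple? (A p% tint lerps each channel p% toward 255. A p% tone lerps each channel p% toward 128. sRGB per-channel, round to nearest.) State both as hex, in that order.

#cc99cc, #804d80

CSS purple is rgb(128, 0, 128).
60% tint:
  R: 128 + 0.6×(255−128) = 128 + 76.2 = 204.2 → 204
  G: 0 + 0.6×(255−0) = 0 + 153 = 153 → 153
  B: 128 + 0.6×(255−128) = 128 + 76.2 = 204.2 → 204
  → #cc99cc
60% tone:
  R: 128 + 0 = 128 → 128
  G: 0 + 76.8 = 76.8 → 77
  B: 128 + 0 = 128 → 128
  → #804d80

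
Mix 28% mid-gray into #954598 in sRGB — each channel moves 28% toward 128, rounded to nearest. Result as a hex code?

#8F5691

#954598 is rgb(149, 69, 152).
Per channel, c → c + 0.28(128 − c):
  R: 149 − 5.88 = 143.12 → 143
  G: 69 + 16.52 = 85.52 → 86
  B: 152 − 6.72 = 145.28 → 145
rgb(143, 86, 145) = #8F5691.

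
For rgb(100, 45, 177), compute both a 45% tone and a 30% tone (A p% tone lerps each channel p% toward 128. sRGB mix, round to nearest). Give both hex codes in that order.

#71529b, #6c46a2

45% tone:
  R: 100 + 0.45×(128−100) = 100 + 12.6 = 112.6 → 113
  G: 45 + 0.45×(128−45) = 45 + 37.35 = 82.35 → 82
  B: 177 + 0.45×(128−177) = 177 − 22.05 = 154.95 → 155
  → #71529b
30% tone:
  R: 100 + 8.4 = 108.4 → 108
  G: 45 + 0.3×(128−45) = 45 + 24.9 = 69.9 → 70
  B: 177 + 0.3×(128−177) = 177 − 14.7 = 162.3 → 162
  → #6c46a2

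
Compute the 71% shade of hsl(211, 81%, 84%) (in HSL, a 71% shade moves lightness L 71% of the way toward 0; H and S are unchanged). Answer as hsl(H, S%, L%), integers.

hsl(211, 81%, 24%)

L moves 71% from 84 toward 0: 84 − 59.64 = 24.36 → 24.
H and S are unchanged.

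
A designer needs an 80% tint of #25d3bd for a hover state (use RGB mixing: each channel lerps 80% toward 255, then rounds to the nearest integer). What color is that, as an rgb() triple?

#25d3bd is rgb(37, 211, 189).
Lerp each channel 80% toward 255:
  R: 37 + 174.4 = 211.4 → 211
  G: 211 + 0.8×(255−211) = 211 + 35.2 = 246.2 → 246
  B: 189 + 0.8×(255−189) = 189 + 52.8 = 241.8 → 242

rgb(211, 246, 242)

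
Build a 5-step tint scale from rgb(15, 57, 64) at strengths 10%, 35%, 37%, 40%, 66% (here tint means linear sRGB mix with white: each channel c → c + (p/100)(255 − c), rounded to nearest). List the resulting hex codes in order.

10%: (15 + 24 = 39→39, 57 + 19.8 = 76.8→77, 64 + 19.1 = 83.1→83) → #274D53
35%: (15 + 84 = 99→99, 57 + 69.3 = 126.3→126, 64 + 66.85 = 130.85→131) → #637E83
37%: (15 + 88.8 = 103.8→104, 57 + 73.26 = 130.26→130, 64 + 70.67 = 134.67→135) → #688287
40%: (15 + 96 = 111→111, 57 + 79.2 = 136.2→136, 64 + 76.4 = 140.4→140) → #6F888C
66%: (15 + 158.4 = 173.4→173, 57 + 130.68 = 187.68→188, 64 + 126.06 = 190.06→190) → #ADBCBE

#274D53, #637E83, #688287, #6F888C, #ADBCBE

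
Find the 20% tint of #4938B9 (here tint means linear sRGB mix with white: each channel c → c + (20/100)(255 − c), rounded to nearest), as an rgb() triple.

#4938B9 is rgb(73, 56, 185).
A 20% tint moves each channel 20% toward 255:
  R: 73 + 0.2×(255−73) = 73 + 36.4 = 109.4 → 109
  G: 56 + 39.8 = 95.8 → 96
  B: 185 + 14 = 199 → 199

rgb(109, 96, 199)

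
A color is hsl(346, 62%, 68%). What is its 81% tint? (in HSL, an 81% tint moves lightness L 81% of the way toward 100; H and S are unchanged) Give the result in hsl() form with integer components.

L moves 81% from 68 toward 100: 68 + 25.92 = 93.92 → 94.
H and S are unchanged.

hsl(346, 62%, 94%)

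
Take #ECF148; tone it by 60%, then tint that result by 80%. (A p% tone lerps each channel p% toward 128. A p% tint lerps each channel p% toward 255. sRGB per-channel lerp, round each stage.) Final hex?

#ECF148 is rgb(236, 241, 72).
Per channel, c → c + 0.6(128 − c):
  R: 236 − 64.8 = 171.2 → 171
  G: 241 + 0.6×(128−241) = 241 − 67.8 = 173.2 → 173
  B: 72 + 0.6×(128−72) = 72 + 33.6 = 105.6 → 106
After the tone: rgb(171, 173, 106) = #ABAD6A.
Per channel, c → c + 0.8(255 − c):
  R: 171 + 67.2 = 238.2 → 238
  G: 173 + 0.8×(255−173) = 173 + 65.6 = 238.6 → 239
  B: 106 + 0.8×(255−106) = 106 + 119.2 = 225.2 → 225
rgb(238, 239, 225) = #EEEFE1.

#EEEFE1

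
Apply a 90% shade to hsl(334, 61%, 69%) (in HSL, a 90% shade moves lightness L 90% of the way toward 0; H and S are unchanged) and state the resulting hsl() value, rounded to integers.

hsl(334, 61%, 7%)

L moves 90% from 69 toward 0: 69 − 62.1 = 6.9 → 7.
H and S are unchanged.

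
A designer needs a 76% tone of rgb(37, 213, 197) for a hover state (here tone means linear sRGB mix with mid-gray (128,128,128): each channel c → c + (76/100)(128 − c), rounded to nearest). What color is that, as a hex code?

Per channel, c → c + 0.76(128 − c):
  R: 37 + 0.76×(128−37) = 37 + 69.16 = 106.16 → 106
  G: 213 + 0.76×(128−213) = 213 − 64.6 = 148.4 → 148
  B: 197 − 52.44 = 144.56 → 145
rgb(106, 148, 145) = #6a9491.

#6a9491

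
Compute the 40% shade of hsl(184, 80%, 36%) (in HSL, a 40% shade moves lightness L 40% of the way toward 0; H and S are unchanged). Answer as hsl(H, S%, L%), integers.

L moves 40% from 36 toward 0: 36 − 14.4 = 21.6 → 22.
H and S are unchanged.

hsl(184, 80%, 22%)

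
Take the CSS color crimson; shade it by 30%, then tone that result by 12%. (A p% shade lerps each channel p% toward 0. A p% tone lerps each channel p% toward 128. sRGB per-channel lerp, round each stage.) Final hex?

#971c34

CSS crimson is rgb(220, 20, 60).
A 30% shade moves each channel 30% toward 0:
  R: 220 − 66 = 154 → 154
  G: 20 + 0.3×(0−20) = 20 − 6 = 14 → 14
  B: 60 + 0.3×(0−60) = 60 − 18 = 42 → 42
After the shade: rgb(154, 14, 42) = #9a0e2a.
A 12% tone moves each channel 12% toward 128:
  R: 154 − 3.12 = 150.88 → 151
  G: 14 + 0.12×(128−14) = 14 + 13.68 = 27.68 → 28
  B: 42 + 0.12×(128−42) = 42 + 10.32 = 52.32 → 52
rgb(151, 28, 52) = #971c34.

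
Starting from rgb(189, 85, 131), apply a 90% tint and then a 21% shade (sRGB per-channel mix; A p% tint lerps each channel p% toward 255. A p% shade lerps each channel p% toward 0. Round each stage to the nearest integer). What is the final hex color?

#c4bcc0

Per channel, c → c + 0.9(255 − c):
  R: 189 + 59.4 = 248.4 → 248
  G: 85 + 153 = 238 → 238
  B: 131 + 111.6 = 242.6 → 243
After the tint: rgb(248, 238, 243) = #f8eef3.
A 21% shade moves each channel 21% toward 0:
  R: 248 + 0.21×(0−248) = 248 − 52.08 = 195.92 → 196
  G: 238 − 49.98 = 188.02 → 188
  B: 243 + 0.21×(0−243) = 243 − 51.03 = 191.97 → 192
rgb(196, 188, 192) = #c4bcc0.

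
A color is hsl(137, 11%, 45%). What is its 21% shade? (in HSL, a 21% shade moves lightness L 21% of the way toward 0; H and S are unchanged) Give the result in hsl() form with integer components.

hsl(137, 11%, 36%)

L moves 21% from 45 toward 0: 45 − 9.45 = 35.55 → 36.
H and S are unchanged.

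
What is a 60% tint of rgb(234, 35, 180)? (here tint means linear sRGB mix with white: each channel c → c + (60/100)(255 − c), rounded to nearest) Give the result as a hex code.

#F7A7E1

Lerp each channel 60% toward 255:
  R: 234 + 12.6 = 246.6 → 247
  G: 35 + 132 = 167 → 167
  B: 180 + 0.6×(255−180) = 180 + 45 = 225 → 225
rgb(247, 167, 225) = #F7A7E1.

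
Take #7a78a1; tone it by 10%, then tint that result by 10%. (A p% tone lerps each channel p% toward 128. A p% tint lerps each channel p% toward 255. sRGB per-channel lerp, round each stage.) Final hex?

#7a78a1 is rgb(122, 120, 161).
Per channel, c → c + 0.1(128 − c):
  R: 122 + 0.1×(128−122) = 122 + 0.6 = 122.6 → 123
  G: 120 + 0.1×(128−120) = 120 + 0.8 = 120.8 → 121
  B: 161 + 0.1×(128−161) = 161 − 3.3 = 157.7 → 158
After the tone: rgb(123, 121, 158) = #7b799e.
Per channel, c → c + 0.1(255 − c):
  R: 123 + 13.2 = 136.2 → 136
  G: 121 + 13.4 = 134.4 → 134
  B: 158 + 0.1×(255−158) = 158 + 9.7 = 167.7 → 168
rgb(136, 134, 168) = #8886a8.

#8886a8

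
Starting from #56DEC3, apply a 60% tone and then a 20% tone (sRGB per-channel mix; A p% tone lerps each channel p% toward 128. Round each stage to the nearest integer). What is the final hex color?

#729E96

#56DEC3 is rgb(86, 222, 195).
Per channel, c → c + 0.6(128 − c):
  R: 86 + 0.6×(128−86) = 86 + 25.2 = 111.2 → 111
  G: 222 + 0.6×(128−222) = 222 − 56.4 = 165.6 → 166
  B: 195 − 40.2 = 154.8 → 155
After the tone: rgb(111, 166, 155) = #6FA69B.
Lerp each channel 20% toward 128:
  R: 111 + 3.4 = 114.4 → 114
  G: 166 − 7.6 = 158.4 → 158
  B: 155 − 5.4 = 149.6 → 150
rgb(114, 158, 150) = #729E96.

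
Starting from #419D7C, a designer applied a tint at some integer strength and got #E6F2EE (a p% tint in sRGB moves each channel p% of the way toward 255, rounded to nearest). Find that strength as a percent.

87%

#419D7C is rgb(65, 157, 124); #E6F2EE is rgb(230, 242, 238).
On the R channel (widest range): 230 ≈ 65 + (p/100)(255 − 65), so p ≈ 100×(230 − 65)/(255 − 65) = 16500/190 = 86.84.
p = 87 reproduces all three channels after rounding.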